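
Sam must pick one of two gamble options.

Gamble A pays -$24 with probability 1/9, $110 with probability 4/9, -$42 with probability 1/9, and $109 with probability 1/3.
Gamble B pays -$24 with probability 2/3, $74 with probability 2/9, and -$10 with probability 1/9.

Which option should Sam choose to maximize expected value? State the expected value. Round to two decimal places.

Gamble A = 1/9 × (-24) + 4/9 × 110 + 1/9 × (-42) + 1/3 × 109 = -2.6667 + 48.8889 − 4.6667 + 36.3333 = 77.8889
Gamble B = 2/3 × (-24) + 2/9 × 74 + 1/9 × (-10) = -16 + 16.4444 − 1.1111 = -0.6667

Gamble A ($77.89)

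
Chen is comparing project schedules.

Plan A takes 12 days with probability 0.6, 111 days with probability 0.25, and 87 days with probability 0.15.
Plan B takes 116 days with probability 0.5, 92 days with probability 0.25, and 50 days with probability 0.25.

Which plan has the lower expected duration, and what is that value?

Plan A = 0.6 × 12 + 0.25 × 111 + 0.15 × 87 = 7.2 + 27.75 + 13.05 = 48
Plan B = 0.5 × 116 + 0.25 × 92 + 0.25 × 50 = 58 + 23 + 12.5 = 93.5

Plan A (48 days)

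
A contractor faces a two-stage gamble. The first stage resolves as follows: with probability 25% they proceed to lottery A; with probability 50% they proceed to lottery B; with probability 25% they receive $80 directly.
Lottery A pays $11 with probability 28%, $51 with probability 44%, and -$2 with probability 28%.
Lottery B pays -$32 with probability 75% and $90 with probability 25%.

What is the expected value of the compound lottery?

$25.49

EV(A) = 0.28 × 11 + 0.44 × 51 + 0.28 × (-2) = 3.08 + 22.44 − 0.56 = 24.96
EV(B) = 0.75 × (-32) + 0.25 × 90 = -24 + 22.5 = -1.5
Branch C: 80 (certain)
Overall = 0.25 × 24.96 + 0.5 × (-1.5) + 0.25 × 80 = 6.24 − 0.75 + 20 = 25.49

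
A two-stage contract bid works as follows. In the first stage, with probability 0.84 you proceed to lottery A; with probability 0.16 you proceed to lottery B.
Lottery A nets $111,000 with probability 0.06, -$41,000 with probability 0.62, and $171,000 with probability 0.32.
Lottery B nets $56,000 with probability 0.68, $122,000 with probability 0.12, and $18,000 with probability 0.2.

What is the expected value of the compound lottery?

EV(A) = 0.06 × 111000 + 0.62 × (-41000) + 0.32 × 171000 = 6660 − 25420 + 54720 = 35960
EV(B) = 0.68 × 56000 + 0.12 × 122000 + 0.2 × 18000 = 38080 + 14640 + 3600 = 56320
Overall = 0.84 × 35960 + 0.16 × 56320 = 30206.4 + 9011.2 = 39217.6

$39,217.60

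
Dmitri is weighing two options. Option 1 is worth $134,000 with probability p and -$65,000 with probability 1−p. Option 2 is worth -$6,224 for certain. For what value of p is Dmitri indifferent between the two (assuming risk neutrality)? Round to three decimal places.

p = 0.295

p·134000 + (1−p)·(-65000) = -6224
199000p − 65000 = -6224
p = (-6224 + 65000) / 199000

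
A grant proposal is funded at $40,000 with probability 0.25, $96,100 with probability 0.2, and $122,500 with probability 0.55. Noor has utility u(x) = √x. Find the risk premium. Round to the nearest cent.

$3,874.75

E[u] = 0.25·√40000 + 0.2·√96100 + 0.55·√122500 = 0.25·200 + 0.2·310 + 0.55·350 = 304.5
CE = (304.5)² = 92720.25
Risk premium = EV − CE = 96595 − 92720.25 = 3874.75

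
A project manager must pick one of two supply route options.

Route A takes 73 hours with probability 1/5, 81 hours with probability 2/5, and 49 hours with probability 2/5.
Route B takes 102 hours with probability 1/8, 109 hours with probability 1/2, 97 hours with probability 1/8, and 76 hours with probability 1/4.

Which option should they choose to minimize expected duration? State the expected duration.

Route A = 1/5 × 73 + 2/5 × 81 + 2/5 × 49 = 14.6 + 32.4 + 19.6 = 66.6
Route B = 1/8 × 102 + 1/2 × 109 + 1/8 × 97 + 1/4 × 76 = 12.75 + 54.5 + 12.125 + 19 = 98.375

Route A (66.6 hours)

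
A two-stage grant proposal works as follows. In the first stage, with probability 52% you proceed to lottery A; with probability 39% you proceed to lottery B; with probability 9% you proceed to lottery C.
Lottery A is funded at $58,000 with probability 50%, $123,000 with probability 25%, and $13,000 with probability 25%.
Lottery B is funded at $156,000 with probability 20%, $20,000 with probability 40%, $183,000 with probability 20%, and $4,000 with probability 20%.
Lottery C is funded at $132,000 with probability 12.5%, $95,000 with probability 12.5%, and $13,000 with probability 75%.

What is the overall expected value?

EV(A) = 0.5 × 58000 + 0.25 × 123000 + 0.25 × 13000 = 29000 + 30750 + 3250 = 63000
EV(B) = 0.2 × 156000 + 0.4 × 20000 + 0.2 × 183000 + 0.2 × 4000 = 31200 + 8000 + 36600 + 800 = 76600
EV(C) = 0.125 × 132000 + 0.125 × 95000 + 0.75 × 13000 = 16500 + 11875 + 9750 = 38125
Overall = 0.52 × 63000 + 0.39 × 76600 + 0.09 × 38125 = 32760 + 29874 + 3431.25 = 66065.25

$66,065.25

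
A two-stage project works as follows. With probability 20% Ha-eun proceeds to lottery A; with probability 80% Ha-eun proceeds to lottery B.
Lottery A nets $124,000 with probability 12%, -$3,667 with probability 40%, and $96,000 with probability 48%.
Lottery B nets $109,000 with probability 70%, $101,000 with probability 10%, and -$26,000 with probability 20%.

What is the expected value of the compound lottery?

$76,858.64

EV(A) = 0.12 × 124000 + 0.4 × (-3667) + 0.48 × 96000 = 14880 − 1466.8 + 46080 = 59493.2
EV(B) = 0.7 × 109000 + 0.1 × 101000 + 0.2 × (-26000) = 76300 + 10100 − 5200 = 81200
Overall = 0.2 × 59493.2 + 0.8 × 81200 = 11898.64 + 64960 = 76858.64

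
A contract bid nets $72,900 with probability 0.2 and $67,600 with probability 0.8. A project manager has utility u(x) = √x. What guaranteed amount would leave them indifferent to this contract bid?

E[u] = 0.2·√72900 + 0.8·√67600 = 0.2·270 + 0.8·260 = 262
CE = (262)² = 68644

$68,644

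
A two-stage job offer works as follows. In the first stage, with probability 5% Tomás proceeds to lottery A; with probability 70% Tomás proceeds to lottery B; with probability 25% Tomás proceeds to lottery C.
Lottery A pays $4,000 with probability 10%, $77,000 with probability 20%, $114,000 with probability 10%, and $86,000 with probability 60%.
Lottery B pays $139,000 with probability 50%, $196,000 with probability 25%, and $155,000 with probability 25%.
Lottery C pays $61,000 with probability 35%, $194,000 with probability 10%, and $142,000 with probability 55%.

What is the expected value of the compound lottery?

$143,727.50

EV(A) = 0.1 × 4000 + 0.2 × 77000 + 0.1 × 114000 + 0.6 × 86000 = 400 + 15400 + 11400 + 51600 = 78800
EV(B) = 0.5 × 139000 + 0.25 × 196000 + 0.25 × 155000 = 69500 + 49000 + 38750 = 157250
EV(C) = 0.35 × 61000 + 0.1 × 194000 + 0.55 × 142000 = 21350 + 19400 + 78100 = 118850
Overall = 0.05 × 78800 + 0.7 × 157250 + 0.25 × 118850 = 3940 + 110075 + 29712.5 = 143727.5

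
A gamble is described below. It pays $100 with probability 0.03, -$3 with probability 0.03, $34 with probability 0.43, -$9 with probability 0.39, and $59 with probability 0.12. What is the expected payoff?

EV = 0.03 × 100 + 0.03 × (-3) + 0.43 × 34 + 0.39 × (-9) + 0.12 × 59 = 3 − 0.09 + 14.62 − 3.51 + 7.08 = 21.1

$21.10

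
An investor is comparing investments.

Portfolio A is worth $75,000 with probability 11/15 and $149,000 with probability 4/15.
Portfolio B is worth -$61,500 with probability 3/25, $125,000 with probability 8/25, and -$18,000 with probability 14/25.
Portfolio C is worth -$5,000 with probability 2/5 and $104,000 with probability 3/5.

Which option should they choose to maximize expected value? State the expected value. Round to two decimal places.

Portfolio A = 11/15 × 75000 + 4/15 × 149000 = 55000 + 39733.3333 = 94733.3333
Portfolio B = 3/25 × (-61500) + 8/25 × 125000 + 14/25 × (-18000) = -7380 + 40000 − 10080 = 22540
Portfolio C = 2/5 × (-5000) + 3/5 × 104000 = -2000 + 62400 = 60400

Portfolio A ($94,733.33)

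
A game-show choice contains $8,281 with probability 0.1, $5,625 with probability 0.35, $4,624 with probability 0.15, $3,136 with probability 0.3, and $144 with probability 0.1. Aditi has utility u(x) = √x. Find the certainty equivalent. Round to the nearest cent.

$4,038.60

E[u] = 0.1·√8281 + 0.35·√5625 + 0.15·√4624 + 0.3·√3136 + 0.1·√144 = 0.1·91 + 0.35·75 + 0.15·68 + 0.3·56 + 0.1·12 = 63.55
CE = (63.55)² = 4038.6025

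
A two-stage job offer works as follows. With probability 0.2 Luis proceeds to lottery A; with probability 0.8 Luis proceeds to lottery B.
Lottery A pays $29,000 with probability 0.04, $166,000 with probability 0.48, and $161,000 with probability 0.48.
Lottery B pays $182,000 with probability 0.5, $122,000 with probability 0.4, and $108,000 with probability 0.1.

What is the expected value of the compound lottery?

EV(A) = 0.04 × 29000 + 0.48 × 166000 + 0.48 × 161000 = 1160 + 79680 + 77280 = 158120
EV(B) = 0.5 × 182000 + 0.4 × 122000 + 0.1 × 108000 = 91000 + 48800 + 10800 = 150600
Overall = 0.2 × 158120 + 0.8 × 150600 = 31624 + 120480 = 152104

$152,104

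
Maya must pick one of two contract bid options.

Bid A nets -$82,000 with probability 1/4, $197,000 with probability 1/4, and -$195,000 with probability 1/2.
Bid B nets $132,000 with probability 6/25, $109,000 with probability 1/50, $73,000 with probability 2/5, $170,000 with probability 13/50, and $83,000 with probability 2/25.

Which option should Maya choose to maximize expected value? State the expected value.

Bid B ($113,900)

Bid A = 1/4 × (-82000) + 1/4 × 197000 + 1/2 × (-195000) = -20500 + 49250 − 97500 = -68750
Bid B = 6/25 × 132000 + 1/50 × 109000 + 2/5 × 73000 + 13/50 × 170000 + 2/25 × 83000 = 31680 + 2180 + 29200 + 44200 + 6640 = 113900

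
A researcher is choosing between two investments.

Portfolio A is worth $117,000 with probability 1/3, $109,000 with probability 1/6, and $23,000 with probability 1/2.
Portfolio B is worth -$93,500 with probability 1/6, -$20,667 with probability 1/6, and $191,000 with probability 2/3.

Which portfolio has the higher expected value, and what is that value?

Portfolio B ($108,305.50)

Portfolio A = 1/3 × 117000 + 1/6 × 109000 + 1/2 × 23000 = 39000 + 18166.6667 + 11500 = 68666.6667
Portfolio B = 1/6 × (-93500) + 1/6 × (-20667) + 2/3 × 191000 = -15583.3333 − 3444.5 + 127333.3333 = 108305.5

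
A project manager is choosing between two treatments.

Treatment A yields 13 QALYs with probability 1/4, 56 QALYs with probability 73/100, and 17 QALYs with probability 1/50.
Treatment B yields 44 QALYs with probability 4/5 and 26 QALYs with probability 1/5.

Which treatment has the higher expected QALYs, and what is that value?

Treatment A (44.47 QALYs)

Treatment A = 1/4 × 13 + 73/100 × 56 + 1/50 × 17 = 3.25 + 40.88 + 0.34 = 44.47
Treatment B = 4/5 × 44 + 1/5 × 26 = 35.2 + 5.2 = 40.4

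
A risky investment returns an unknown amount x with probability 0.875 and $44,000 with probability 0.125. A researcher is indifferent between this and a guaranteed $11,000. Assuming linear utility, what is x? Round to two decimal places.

x = $6,285.71

0.875·x + 0.125·44000 = 11000
0.875·x = 11000 − 5500 = 5500
x = 5500 / 0.875 = 6285.7143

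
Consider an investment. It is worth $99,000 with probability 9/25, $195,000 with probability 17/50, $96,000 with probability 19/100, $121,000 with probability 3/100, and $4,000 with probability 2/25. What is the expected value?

$124,130

EV = 9/25 × 99000 + 17/50 × 195000 + 19/100 × 96000 + 3/100 × 121000 + 2/25 × 4000 = 35640 + 66300 + 18240 + 3630 + 320 = 124130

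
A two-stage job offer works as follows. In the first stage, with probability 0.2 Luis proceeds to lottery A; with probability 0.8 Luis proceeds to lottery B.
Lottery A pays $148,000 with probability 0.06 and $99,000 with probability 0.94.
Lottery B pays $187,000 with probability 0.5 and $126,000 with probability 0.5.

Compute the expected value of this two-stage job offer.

$145,588

EV(A) = 0.06 × 148000 + 0.94 × 99000 = 8880 + 93060 = 101940
EV(B) = 0.5 × 187000 + 0.5 × 126000 = 93500 + 63000 = 156500
Overall = 0.2 × 101940 + 0.8 × 156500 = 20388 + 125200 = 145588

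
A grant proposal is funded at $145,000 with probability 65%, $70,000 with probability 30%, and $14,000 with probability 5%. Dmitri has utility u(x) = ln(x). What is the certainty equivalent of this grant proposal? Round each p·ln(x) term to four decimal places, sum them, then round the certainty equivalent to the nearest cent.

E[u] = 0.65·ln(145000) + 0.3·ln(70000) + 0.05·ln(14000) = 7.7249 + 3.3469 + 0.4773 = 11.5491
CE = e^11.5491 ≈ 103683.68

$103,683.68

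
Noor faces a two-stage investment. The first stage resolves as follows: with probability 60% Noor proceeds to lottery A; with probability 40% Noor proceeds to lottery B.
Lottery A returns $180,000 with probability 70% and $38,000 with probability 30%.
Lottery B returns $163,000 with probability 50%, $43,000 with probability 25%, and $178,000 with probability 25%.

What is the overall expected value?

$137,140

EV(A) = 0.7 × 180000 + 0.3 × 38000 = 126000 + 11400 = 137400
EV(B) = 0.5 × 163000 + 0.25 × 43000 + 0.25 × 178000 = 81500 + 10750 + 44500 = 136750
Overall = 0.6 × 137400 + 0.4 × 136750 = 82440 + 54700 = 137140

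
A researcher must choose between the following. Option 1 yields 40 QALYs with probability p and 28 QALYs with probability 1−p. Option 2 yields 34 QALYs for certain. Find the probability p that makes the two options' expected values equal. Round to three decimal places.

p = 0.500

p·40 + (1−p)·28 = 34
12p + 28 = 34
p = (34 − 28) / 12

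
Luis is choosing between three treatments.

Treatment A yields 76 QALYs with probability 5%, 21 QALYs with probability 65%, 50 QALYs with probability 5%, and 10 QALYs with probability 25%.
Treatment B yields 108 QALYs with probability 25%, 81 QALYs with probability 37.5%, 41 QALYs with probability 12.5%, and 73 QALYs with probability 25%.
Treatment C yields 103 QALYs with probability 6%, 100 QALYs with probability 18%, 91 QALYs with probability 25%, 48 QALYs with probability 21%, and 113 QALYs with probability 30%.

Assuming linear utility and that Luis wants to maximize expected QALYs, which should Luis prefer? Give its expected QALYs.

Treatment A = 0.05 × 76 + 0.65 × 21 + 0.05 × 50 + 0.25 × 10 = 3.8 + 13.65 + 2.5 + 2.5 = 22.45
Treatment B = 0.25 × 108 + 0.375 × 81 + 0.125 × 41 + 0.25 × 73 = 27 + 30.375 + 5.125 + 18.25 = 80.75
Treatment C = 0.06 × 103 + 0.18 × 100 + 0.25 × 91 + 0.21 × 48 + 0.3 × 113 = 6.18 + 18 + 22.75 + 10.08 + 33.9 = 90.91

Treatment C (90.91 QALYs)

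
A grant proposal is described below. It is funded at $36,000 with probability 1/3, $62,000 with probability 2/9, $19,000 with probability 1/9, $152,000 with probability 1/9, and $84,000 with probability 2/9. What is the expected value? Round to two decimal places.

EV = 1/3 × 36000 + 2/9 × 62000 + 1/9 × 19000 + 1/9 × 152000 + 2/9 × 84000 = 12000 + 13777.7778 + 2111.1111 + 16888.8889 + 18666.6667 = 63444.4444

$63,444.44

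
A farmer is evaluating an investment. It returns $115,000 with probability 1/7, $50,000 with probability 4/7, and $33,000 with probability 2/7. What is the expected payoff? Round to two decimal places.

EV = 1/7 × 115000 + 4/7 × 50000 + 2/7 × 33000 = 16428.5714 + 28571.4286 + 9428.5714 = 54428.5714

$54,428.57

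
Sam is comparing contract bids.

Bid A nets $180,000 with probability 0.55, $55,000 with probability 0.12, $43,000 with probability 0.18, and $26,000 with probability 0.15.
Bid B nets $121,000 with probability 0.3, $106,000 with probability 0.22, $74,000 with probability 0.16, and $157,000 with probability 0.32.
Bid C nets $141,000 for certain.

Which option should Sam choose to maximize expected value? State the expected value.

Bid A = 0.55 × 180000 + 0.12 × 55000 + 0.18 × 43000 + 0.15 × 26000 = 99000 + 6600 + 7740 + 3900 = 117240
Bid B = 0.3 × 121000 + 0.22 × 106000 + 0.16 × 74000 + 0.32 × 157000 = 36300 + 23320 + 11840 + 50240 = 121700
Bid C: 141000 (certain)

Bid C ($141,000)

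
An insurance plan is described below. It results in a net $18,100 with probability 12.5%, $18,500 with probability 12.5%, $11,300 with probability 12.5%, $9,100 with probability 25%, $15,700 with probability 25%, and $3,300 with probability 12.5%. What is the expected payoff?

$12,600

EV = 0.125 × 18100 + 0.125 × 18500 + 0.125 × 11300 + 0.25 × 9100 + 0.25 × 15700 + 0.125 × 3300 = 2262.5 + 2312.5 + 1412.5 + 2275 + 3925 + 412.5 = 12600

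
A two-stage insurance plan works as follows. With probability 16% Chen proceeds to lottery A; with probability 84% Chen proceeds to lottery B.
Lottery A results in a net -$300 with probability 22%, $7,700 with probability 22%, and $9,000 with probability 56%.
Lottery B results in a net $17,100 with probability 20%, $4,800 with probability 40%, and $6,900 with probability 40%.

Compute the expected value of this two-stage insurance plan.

EV(A) = 0.22 × (-300) + 0.22 × 7700 + 0.56 × 9000 = -66 + 1694 + 5040 = 6668
EV(B) = 0.2 × 17100 + 0.4 × 4800 + 0.4 × 6900 = 3420 + 1920 + 2760 = 8100
Overall = 0.16 × 6668 + 0.84 × 8100 = 1066.88 + 6804 = 7870.88

$7,870.88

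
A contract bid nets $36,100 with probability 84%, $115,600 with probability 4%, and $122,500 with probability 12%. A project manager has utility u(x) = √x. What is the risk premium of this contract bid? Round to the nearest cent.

$3,336.96

E[u] = 0.84·√36100 + 0.04·√115600 + 0.12·√122500 = 0.84·190 + 0.04·340 + 0.12·350 = 215.2
CE = (215.2)² = 46311.04
Risk premium = EV − CE = 49648 − 46311.04 = 3336.96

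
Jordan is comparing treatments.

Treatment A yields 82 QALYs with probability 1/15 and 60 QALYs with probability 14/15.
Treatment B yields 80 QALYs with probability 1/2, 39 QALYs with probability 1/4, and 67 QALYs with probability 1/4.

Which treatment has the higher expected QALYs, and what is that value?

Treatment A = 1/15 × 82 + 14/15 × 60 = 5.4667 + 56 = 61.4667
Treatment B = 1/2 × 80 + 1/4 × 39 + 1/4 × 67 = 40 + 9.75 + 16.75 = 66.5

Treatment B (66.5 QALYs)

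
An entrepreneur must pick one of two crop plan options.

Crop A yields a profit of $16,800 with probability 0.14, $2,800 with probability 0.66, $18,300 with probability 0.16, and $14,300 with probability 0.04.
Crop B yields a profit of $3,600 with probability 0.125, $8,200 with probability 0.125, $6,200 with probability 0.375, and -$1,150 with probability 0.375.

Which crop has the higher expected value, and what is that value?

Crop A = 0.14 × 16800 + 0.66 × 2800 + 0.16 × 18300 + 0.04 × 14300 = 2352 + 1848 + 2928 + 572 = 7700
Crop B = 0.125 × 3600 + 0.125 × 8200 + 0.375 × 6200 + 0.375 × (-1150) = 450 + 1025 + 2325 − 431.25 = 3368.75

Crop A ($7,700)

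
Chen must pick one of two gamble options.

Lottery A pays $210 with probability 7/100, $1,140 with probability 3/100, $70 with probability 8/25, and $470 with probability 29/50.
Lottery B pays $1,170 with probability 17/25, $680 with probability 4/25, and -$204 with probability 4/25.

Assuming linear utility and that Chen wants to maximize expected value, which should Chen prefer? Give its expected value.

Lottery A = 7/100 × 210 + 3/100 × 1140 + 8/25 × 70 + 29/50 × 470 = 14.7 + 34.2 + 22.4 + 272.6 = 343.9
Lottery B = 17/25 × 1170 + 4/25 × 680 + 4/25 × (-204) = 795.6 + 108.8 − 32.64 = 871.76

Lottery B ($871.76)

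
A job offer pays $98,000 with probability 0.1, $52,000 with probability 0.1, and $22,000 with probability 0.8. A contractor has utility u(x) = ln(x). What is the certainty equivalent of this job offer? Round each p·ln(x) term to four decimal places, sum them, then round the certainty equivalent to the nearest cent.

E[u] = 0.1·ln(98000) + 0.1·ln(52000) + 0.8·ln(22000) = 1.1493 + 1.0859 + 7.9990 = 10.2342
CE = e^10.2342 ≈ 27839.19

$27,839.19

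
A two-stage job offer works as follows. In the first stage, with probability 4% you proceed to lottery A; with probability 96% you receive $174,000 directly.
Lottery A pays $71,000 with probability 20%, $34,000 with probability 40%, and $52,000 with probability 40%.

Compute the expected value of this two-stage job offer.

EV(A) = 0.2 × 71000 + 0.4 × 34000 + 0.4 × 52000 = 14200 + 13600 + 20800 = 48600
Branch B: 174000 (certain)
Overall = 0.04 × 48600 + 0.96 × 174000 = 1944 + 167040 = 168984

$168,984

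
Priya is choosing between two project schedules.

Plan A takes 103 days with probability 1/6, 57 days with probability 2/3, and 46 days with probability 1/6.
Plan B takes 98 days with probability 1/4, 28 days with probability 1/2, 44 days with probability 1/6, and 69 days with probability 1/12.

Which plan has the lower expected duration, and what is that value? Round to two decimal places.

Plan A = 1/6 × 103 + 2/3 × 57 + 1/6 × 46 = 17.1667 + 38 + 7.6667 = 62.8333
Plan B = 1/4 × 98 + 1/2 × 28 + 1/6 × 44 + 1/12 × 69 = 24.5 + 14 + 7.3333 + 5.75 = 51.5833

Plan B (51.58 days)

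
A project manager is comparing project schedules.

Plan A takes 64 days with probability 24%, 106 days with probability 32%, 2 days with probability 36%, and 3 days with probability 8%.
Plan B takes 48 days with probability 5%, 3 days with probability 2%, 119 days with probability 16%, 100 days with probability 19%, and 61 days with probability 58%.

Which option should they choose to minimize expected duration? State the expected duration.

Plan A (50.24 days)

Plan A = 0.24 × 64 + 0.32 × 106 + 0.36 × 2 + 0.08 × 3 = 15.36 + 33.92 + 0.72 + 0.24 = 50.24
Plan B = 0.05 × 48 + 0.02 × 3 + 0.16 × 119 + 0.19 × 100 + 0.58 × 61 = 2.4 + 0.06 + 19.04 + 19 + 35.38 = 75.88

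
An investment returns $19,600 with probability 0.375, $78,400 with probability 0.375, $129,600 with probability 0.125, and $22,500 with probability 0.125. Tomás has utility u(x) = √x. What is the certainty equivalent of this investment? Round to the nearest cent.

E[u] = 0.375·√19600 + 0.375·√78400 + 0.125·√129600 + 0.125·√22500 = 0.375·140 + 0.375·280 + 0.125·360 + 0.125·150 = 221.25
CE = (221.25)² = 48951.5625

$48,951.56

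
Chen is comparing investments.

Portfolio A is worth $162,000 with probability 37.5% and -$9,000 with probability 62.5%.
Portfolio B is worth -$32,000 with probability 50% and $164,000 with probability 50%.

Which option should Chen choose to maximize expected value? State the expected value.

Portfolio A = 0.375 × 162000 + 0.625 × (-9000) = 60750 − 5625 = 55125
Portfolio B = 0.5 × (-32000) + 0.5 × 164000 = -16000 + 82000 = 66000

Portfolio B ($66,000)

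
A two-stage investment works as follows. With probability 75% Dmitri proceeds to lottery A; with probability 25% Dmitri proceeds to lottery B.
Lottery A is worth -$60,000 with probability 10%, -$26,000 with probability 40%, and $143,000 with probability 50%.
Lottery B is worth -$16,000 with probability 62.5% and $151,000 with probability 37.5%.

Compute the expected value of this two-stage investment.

$52,981.25

EV(A) = 0.1 × (-60000) + 0.4 × (-26000) + 0.5 × 143000 = -6000 − 10400 + 71500 = 55100
EV(B) = 0.625 × (-16000) + 0.375 × 151000 = -10000 + 56625 = 46625
Overall = 0.75 × 55100 + 0.25 × 46625 = 41325 + 11656.25 = 52981.25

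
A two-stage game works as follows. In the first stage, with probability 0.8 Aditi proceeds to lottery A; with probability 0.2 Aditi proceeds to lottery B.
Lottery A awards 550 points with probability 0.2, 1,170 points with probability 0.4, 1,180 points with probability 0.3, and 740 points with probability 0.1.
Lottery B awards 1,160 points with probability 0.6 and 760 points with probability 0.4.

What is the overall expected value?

1004.8 points

EV(A) = 0.2 × 550 + 0.4 × 1170 + 0.3 × 1180 + 0.1 × 740 = 110 + 468 + 354 + 74 = 1006
EV(B) = 0.6 × 1160 + 0.4 × 760 = 696 + 304 = 1000
Overall = 0.8 × 1006 + 0.2 × 1000 = 804.8 + 200 = 1004.8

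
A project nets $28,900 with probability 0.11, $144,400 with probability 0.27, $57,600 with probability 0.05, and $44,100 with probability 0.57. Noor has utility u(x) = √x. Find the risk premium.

E[u] = 0.11·√28900 + 0.27·√144400 + 0.05·√57600 + 0.57·√44100 = 0.11·170 + 0.27·380 + 0.05·240 + 0.57·210 = 253
CE = (253)² = 64009
Risk premium = EV − CE = 70184 − 64009 = 6175

$6,175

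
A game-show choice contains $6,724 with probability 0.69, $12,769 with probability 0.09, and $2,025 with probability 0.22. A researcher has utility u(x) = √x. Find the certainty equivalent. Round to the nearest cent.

E[u] = 0.69·√6724 + 0.09·√12769 + 0.22·√2025 = 0.69·82 + 0.09·113 + 0.22·45 = 76.65
CE = (76.65)² = 5875.2225

$5,875.22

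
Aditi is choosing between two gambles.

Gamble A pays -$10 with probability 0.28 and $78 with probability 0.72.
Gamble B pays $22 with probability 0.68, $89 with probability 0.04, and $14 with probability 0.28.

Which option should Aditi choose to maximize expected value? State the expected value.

Gamble A ($53.36)

Gamble A = 0.28 × (-10) + 0.72 × 78 = -2.8 + 56.16 = 53.36
Gamble B = 0.68 × 22 + 0.04 × 89 + 0.28 × 14 = 14.96 + 3.56 + 3.92 = 22.44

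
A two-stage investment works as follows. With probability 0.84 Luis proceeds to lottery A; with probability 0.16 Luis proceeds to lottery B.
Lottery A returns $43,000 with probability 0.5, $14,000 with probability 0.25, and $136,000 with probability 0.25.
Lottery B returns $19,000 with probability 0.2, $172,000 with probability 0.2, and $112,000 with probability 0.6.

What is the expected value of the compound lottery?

EV(A) = 0.5 × 43000 + 0.25 × 14000 + 0.25 × 136000 = 21500 + 3500 + 34000 = 59000
EV(B) = 0.2 × 19000 + 0.2 × 172000 + 0.6 × 112000 = 3800 + 34400 + 67200 = 105400
Overall = 0.84 × 59000 + 0.16 × 105400 = 49560 + 16864 = 66424

$66,424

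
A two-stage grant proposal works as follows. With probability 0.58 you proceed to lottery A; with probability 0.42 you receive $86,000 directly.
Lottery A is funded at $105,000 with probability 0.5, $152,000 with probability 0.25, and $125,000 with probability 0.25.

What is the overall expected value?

EV(A) = 0.5 × 105000 + 0.25 × 152000 + 0.25 × 125000 = 52500 + 38000 + 31250 = 121750
Branch B: 86000 (certain)
Overall = 0.58 × 121750 + 0.42 × 86000 = 70615 + 36120 = 106735

$106,735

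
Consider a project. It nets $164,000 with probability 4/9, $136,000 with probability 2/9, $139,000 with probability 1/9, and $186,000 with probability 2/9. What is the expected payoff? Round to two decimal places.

EV = 4/9 × 164000 + 2/9 × 136000 + 1/9 × 139000 + 2/9 × 186000 = 72888.8889 + 30222.2222 + 15444.4444 + 41333.3333 = 159888.8889

$159,888.89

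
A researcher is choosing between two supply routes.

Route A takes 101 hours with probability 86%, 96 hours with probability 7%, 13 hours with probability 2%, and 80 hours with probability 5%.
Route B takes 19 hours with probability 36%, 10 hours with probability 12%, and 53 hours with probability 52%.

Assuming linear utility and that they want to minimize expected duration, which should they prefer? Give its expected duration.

Route B (35.6 hours)

Route A = 0.86 × 101 + 0.07 × 96 + 0.02 × 13 + 0.05 × 80 = 86.86 + 6.72 + 0.26 + 4 = 97.84
Route B = 0.36 × 19 + 0.12 × 10 + 0.52 × 53 = 6.84 + 1.2 + 27.56 = 35.6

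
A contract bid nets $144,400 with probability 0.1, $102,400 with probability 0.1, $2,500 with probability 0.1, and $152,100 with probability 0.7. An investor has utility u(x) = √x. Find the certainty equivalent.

E[u] = 0.1·√144400 + 0.1·√102400 + 0.1·√2500 + 0.7·√152100 = 0.1·380 + 0.1·320 + 0.1·50 + 0.7·390 = 348
CE = (348)² = 121104

$121,104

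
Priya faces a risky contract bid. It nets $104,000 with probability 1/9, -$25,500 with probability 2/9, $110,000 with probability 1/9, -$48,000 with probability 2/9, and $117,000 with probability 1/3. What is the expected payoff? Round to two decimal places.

$46,444.44

EV = 1/9 × 104000 + 2/9 × (-25500) + 1/9 × 110000 + 2/9 × (-48000) + 1/3 × 117000 = 11555.5556 − 5666.6667 + 12222.2222 − 10666.6667 + 39000 = 46444.4444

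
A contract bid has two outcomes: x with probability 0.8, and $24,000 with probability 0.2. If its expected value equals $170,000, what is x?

0.8·x + 0.2·24000 = 170000
0.8·x = 170000 − 4800 = 165200
x = 165200 / 0.8 = 206500

x = $206,500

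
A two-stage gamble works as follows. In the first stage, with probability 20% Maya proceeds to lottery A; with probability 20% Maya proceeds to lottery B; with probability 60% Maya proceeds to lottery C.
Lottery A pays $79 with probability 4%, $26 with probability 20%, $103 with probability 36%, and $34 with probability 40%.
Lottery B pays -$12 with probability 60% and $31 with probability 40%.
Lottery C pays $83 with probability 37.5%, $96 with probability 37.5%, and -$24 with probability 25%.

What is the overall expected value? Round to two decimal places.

$49.52

EV(A) = 0.04 × 79 + 0.2 × 26 + 0.36 × 103 + 0.4 × 34 = 3.16 + 5.2 + 37.08 + 13.6 = 59.04
EV(B) = 0.6 × (-12) + 0.4 × 31 = -7.2 + 12.4 = 5.2
EV(C) = 0.375 × 83 + 0.375 × 96 + 0.25 × (-24) = 31.125 + 36 − 6 = 61.125
Overall = 0.2 × 59.04 + 0.2 × 5.2 + 0.6 × 61.125 = 11.808 + 1.04 + 36.675 = 49.523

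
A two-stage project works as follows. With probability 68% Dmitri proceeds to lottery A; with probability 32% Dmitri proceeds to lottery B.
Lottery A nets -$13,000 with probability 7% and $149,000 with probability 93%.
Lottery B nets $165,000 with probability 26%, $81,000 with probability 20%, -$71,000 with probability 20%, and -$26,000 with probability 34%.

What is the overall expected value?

EV(A) = 0.07 × (-13000) + 0.93 × 149000 = -910 + 138570 = 137660
EV(B) = 0.26 × 165000 + 0.2 × 81000 + 0.2 × (-71000) + 0.34 × (-26000) = 42900 + 16200 − 14200 − 8840 = 36060
Overall = 0.68 × 137660 + 0.32 × 36060 = 93608.8 + 11539.2 = 105148

$105,148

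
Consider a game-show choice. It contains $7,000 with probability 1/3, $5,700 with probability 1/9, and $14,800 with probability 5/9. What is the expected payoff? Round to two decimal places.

$11,188.89

EV = 1/3 × 7000 + 1/9 × 5700 + 5/9 × 14800 = 2333.3333 + 633.3333 + 8222.2222 = 11188.8889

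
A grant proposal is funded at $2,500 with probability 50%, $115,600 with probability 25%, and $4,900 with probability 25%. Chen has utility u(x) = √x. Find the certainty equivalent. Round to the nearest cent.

$16,256.25

E[u] = 0.5·√2500 + 0.25·√115600 + 0.25·√4900 = 0.5·50 + 0.25·340 + 0.25·70 = 127.5
CE = (127.5)² = 16256.25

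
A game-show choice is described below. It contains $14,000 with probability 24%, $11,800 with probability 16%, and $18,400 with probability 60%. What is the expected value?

$16,288

EV = 0.24 × 14000 + 0.16 × 11800 + 0.6 × 18400 = 3360 + 1888 + 11040 = 16288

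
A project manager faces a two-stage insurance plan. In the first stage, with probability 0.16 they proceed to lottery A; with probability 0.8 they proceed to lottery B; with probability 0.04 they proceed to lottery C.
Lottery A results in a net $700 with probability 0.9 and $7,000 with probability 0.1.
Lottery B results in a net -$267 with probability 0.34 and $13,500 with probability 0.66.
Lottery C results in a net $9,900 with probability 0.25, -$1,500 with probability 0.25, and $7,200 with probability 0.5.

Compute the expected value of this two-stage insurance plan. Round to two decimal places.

$7,496.18

EV(A) = 0.9 × 700 + 0.1 × 7000 = 630 + 700 = 1330
EV(B) = 0.34 × (-267) + 0.66 × 13500 = -90.78 + 8910 = 8819.22
EV(C) = 0.25 × 9900 + 0.25 × (-1500) + 0.5 × 7200 = 2475 − 375 + 3600 = 5700
Overall = 0.16 × 1330 + 0.8 × 8819.22 + 0.04 × 5700 = 212.8 + 7055.376 + 228 = 7496.176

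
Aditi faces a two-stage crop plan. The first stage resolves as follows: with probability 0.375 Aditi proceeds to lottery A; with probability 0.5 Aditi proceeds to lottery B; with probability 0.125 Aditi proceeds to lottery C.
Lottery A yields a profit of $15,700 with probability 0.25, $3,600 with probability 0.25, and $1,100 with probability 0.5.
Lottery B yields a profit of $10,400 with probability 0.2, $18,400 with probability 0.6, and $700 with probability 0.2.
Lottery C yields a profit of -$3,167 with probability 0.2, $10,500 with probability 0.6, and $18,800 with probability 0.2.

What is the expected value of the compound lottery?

EV(A) = 0.25 × 15700 + 0.25 × 3600 + 0.5 × 1100 = 3925 + 900 + 550 = 5375
EV(B) = 0.2 × 10400 + 0.6 × 18400 + 0.2 × 700 = 2080 + 11040 + 140 = 13260
EV(C) = 0.2 × (-3167) + 0.6 × 10500 + 0.2 × 18800 = -633.4 + 6300 + 3760 = 9426.6
Overall = 0.375 × 5375 + 0.5 × 13260 + 0.125 × 9426.6 = 2015.625 + 6630 + 1178.325 = 9823.95

$9,823.95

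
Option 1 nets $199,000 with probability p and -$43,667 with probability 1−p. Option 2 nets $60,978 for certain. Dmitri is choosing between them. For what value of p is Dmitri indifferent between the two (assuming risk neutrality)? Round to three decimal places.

p·199000 + (1−p)·(-43667) = 60978
242667p − 43667 = 60978
p = (60978 + 43667) / 242667

p = 0.431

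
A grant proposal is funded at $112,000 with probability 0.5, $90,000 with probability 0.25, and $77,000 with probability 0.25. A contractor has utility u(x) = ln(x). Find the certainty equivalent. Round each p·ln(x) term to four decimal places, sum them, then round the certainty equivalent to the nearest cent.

$96,558.08

E[u] = 0.5·ln(112000) + 0.25·ln(90000) + 0.25·ln(77000) = 5.8131 + 2.8519 + 2.8129 = 11.4779
CE = e^11.4779 ≈ 96558.08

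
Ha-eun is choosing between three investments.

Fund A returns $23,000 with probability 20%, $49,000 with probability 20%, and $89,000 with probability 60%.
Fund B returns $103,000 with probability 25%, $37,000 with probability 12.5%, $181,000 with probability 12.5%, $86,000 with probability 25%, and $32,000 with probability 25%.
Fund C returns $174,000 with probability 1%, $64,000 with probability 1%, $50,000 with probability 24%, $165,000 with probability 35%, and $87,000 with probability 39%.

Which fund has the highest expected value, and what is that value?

Fund C ($106,060)

Fund A = 0.2 × 23000 + 0.2 × 49000 + 0.6 × 89000 = 4600 + 9800 + 53400 = 67800
Fund B = 0.25 × 103000 + 0.125 × 37000 + 0.125 × 181000 + 0.25 × 86000 + 0.25 × 32000 = 25750 + 4625 + 22625 + 21500 + 8000 = 82500
Fund C = 0.01 × 174000 + 0.01 × 64000 + 0.24 × 50000 + 0.35 × 165000 + 0.39 × 87000 = 1740 + 640 + 12000 + 57750 + 33930 = 106060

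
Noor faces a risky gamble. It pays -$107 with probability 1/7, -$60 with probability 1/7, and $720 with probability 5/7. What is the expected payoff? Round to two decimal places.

$490.43

EV = 1/7 × (-107) + 1/7 × (-60) + 5/7 × 720 = -15.2857 − 8.5714 + 514.2857 = 490.4286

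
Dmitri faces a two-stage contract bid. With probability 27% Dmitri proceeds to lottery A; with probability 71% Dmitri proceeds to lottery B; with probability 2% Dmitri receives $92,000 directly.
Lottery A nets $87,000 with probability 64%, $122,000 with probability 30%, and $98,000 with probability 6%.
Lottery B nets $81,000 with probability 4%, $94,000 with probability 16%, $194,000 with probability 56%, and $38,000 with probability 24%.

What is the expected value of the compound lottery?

EV(A) = 0.64 × 87000 + 0.3 × 122000 + 0.06 × 98000 = 55680 + 36600 + 5880 = 98160
EV(B) = 0.04 × 81000 + 0.16 × 94000 + 0.56 × 194000 + 0.24 × 38000 = 3240 + 15040 + 108640 + 9120 = 136040
Branch C: 92000 (certain)
Overall = 0.27 × 98160 + 0.71 × 136040 + 0.02 × 92000 = 26503.2 + 96588.4 + 1840 = 124931.6

$124,931.60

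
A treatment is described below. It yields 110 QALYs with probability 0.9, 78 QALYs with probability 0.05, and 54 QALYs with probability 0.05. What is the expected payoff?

105.6 QALYs

EV = 0.9 × 110 + 0.05 × 78 + 0.05 × 54 = 99 + 3.9 + 2.7 = 105.6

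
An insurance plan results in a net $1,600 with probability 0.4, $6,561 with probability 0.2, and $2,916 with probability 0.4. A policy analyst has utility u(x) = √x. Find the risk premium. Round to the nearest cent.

E[u] = 0.4·√1600 + 0.2·√6561 + 0.4·√2916 = 0.4·40 + 0.2·81 + 0.4·54 = 53.8
CE = (53.8)² = 2894.44
Risk premium = EV − CE = 3118.6 − 2894.44 = 224.16

$224.16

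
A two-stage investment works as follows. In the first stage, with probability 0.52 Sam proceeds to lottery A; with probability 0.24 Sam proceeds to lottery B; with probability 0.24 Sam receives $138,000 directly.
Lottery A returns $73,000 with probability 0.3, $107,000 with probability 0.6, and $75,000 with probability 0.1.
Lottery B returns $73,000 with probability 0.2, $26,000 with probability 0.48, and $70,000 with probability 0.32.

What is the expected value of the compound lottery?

$93,667.20

EV(A) = 0.3 × 73000 + 0.6 × 107000 + 0.1 × 75000 = 21900 + 64200 + 7500 = 93600
EV(B) = 0.2 × 73000 + 0.48 × 26000 + 0.32 × 70000 = 14600 + 12480 + 22400 = 49480
Branch C: 138000 (certain)
Overall = 0.52 × 93600 + 0.24 × 49480 + 0.24 × 138000 = 48672 + 11875.2 + 33120 = 93667.2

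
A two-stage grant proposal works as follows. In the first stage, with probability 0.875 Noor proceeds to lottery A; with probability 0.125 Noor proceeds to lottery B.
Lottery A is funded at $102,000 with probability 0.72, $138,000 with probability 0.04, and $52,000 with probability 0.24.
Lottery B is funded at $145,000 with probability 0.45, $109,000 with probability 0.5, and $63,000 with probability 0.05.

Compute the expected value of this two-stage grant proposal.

$95,372.50

EV(A) = 0.72 × 102000 + 0.04 × 138000 + 0.24 × 52000 = 73440 + 5520 + 12480 = 91440
EV(B) = 0.45 × 145000 + 0.5 × 109000 + 0.05 × 63000 = 65250 + 54500 + 3150 = 122900
Overall = 0.875 × 91440 + 0.125 × 122900 = 80010 + 15362.5 = 95372.5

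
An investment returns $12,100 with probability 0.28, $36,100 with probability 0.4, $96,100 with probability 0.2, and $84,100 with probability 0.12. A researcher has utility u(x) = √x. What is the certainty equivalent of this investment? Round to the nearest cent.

E[u] = 0.28·√12100 + 0.4·√36100 + 0.2·√96100 + 0.12·√84100 = 0.28·110 + 0.4·190 + 0.2·310 + 0.12·290 = 203.6
CE = (203.6)² = 41452.96

$41,452.96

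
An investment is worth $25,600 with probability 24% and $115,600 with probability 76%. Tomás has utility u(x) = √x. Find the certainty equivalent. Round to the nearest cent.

E[u] = 0.24·√25600 + 0.76·√115600 = 0.24·160 + 0.76·340 = 296.8
CE = (296.8)² = 88090.24

$88,090.24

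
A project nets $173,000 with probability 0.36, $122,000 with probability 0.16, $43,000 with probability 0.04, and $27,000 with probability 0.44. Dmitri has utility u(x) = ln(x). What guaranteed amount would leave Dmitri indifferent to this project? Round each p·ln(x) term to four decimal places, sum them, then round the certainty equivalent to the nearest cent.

E[u] = 0.36·ln(173000) + 0.16·ln(122000) + 0.04·ln(43000) + 0.44·ln(27000) = 4.3420 + 1.8739 + 0.4268 + 4.4896 = 11.1323
CE = e^11.1323 ≈ 68343.38

$68,343.38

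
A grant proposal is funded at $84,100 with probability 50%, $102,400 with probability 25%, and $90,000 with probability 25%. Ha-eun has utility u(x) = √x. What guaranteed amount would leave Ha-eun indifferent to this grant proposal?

$90,000

E[u] = 0.5·√84100 + 0.25·√102400 + 0.25·√90000 = 0.5·290 + 0.25·320 + 0.25·300 = 300
CE = (300)² = 90000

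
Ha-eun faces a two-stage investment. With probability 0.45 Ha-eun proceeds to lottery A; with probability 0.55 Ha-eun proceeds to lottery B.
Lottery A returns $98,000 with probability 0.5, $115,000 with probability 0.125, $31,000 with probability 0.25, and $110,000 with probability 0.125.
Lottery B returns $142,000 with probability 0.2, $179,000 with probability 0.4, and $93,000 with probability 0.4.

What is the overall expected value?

EV(A) = 0.5 × 98000 + 0.125 × 115000 + 0.25 × 31000 + 0.125 × 110000 = 49000 + 14375 + 7750 + 13750 = 84875
EV(B) = 0.2 × 142000 + 0.4 × 179000 + 0.4 × 93000 = 28400 + 71600 + 37200 = 137200
Overall = 0.45 × 84875 + 0.55 × 137200 = 38193.75 + 75460 = 113653.75

$113,653.75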